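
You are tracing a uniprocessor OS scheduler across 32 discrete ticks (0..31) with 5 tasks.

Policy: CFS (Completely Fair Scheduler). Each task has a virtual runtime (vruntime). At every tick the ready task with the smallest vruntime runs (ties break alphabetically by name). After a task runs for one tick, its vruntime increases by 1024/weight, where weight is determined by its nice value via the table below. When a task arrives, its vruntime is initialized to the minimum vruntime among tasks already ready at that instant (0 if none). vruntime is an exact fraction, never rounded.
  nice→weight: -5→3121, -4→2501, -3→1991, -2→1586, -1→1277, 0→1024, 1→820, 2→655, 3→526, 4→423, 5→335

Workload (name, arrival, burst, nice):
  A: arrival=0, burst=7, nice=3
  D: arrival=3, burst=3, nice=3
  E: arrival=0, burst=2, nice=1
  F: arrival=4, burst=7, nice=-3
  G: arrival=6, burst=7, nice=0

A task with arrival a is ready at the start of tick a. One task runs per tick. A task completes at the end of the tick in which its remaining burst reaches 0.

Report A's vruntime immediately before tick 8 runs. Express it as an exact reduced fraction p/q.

t=0: vr[A=0 E=0] → run A
t=1: vr[A=512/263 E=0] → run E
t=2: vr[A=512/263 E=256/205] → run E
t=3: vr[A=512/263 D=512/263] → run A
t=4: vr[A=1024/263 D=512/263 F=512/263] → run D
t=5: vr[A=1024/263 D=1024/263 F=512/263] → run F
t=6: vr[A=1024/263 D=1024/263 F=1288704/523633 G=1288704/523633] → run F
t=7: vr[A=1024/263 D=1024/263 F=1558016/523633 G=1288704/523633] → run G
t=8: vr[A=1024/263 D=1024/263 F=1558016/523633 G=1812337/523633] → run F
t=9: vr[A=1024/263 D=1024/263 F=1827328/523633 G=1812337/523633] → run G
t=10: vr[A=1024/263 D=1024/263 F=1827328/523633 G=2335970/523633] → run F
t=11: vr[A=1024/263 D=1024/263 F=2096640/523633 G=2335970/523633] → run A
t=12: vr[A=1536/263 D=1024/263 F=2096640/523633 G=2335970/523633] → run D
t=13: vr[A=1536/263 D=1536/263 F=2096640/523633 G=2335970/523633] → run F
t=14: vr[A=1536/263 D=1536/263 F=2365952/523633 G=2335970/523633] → run G
t=15: vr[A=1536/263 D=1536/263 F=2365952/523633 G=2859603/523633] → run F
t=16: vr[A=1536/263 D=1536/263 F=2635264/523633 G=2859603/523633] → run F
t=17: vr[A=1536/263 D=1536/263 G=2859603/523633] → run G
t=18: vr[A=1536/263 D=1536/263 G=3383236/523633] → run A
t=19: vr[A=2048/263 D=1536/263 G=3383236/523633] → run D
t=20: vr[A=2048/263 G=3383236/523633] → run G
t=21: vr[A=2048/263 G=3906869/523633] → run G
t=22: vr[A=2048/263 G=4430502/523633] → run A
t=23: vr[A=2560/263 G=4430502/523633] → run G
t=24: vr[A=2560/263] → run A
t=25: vr[A=3072/263] → run A
t=26: (idle)
t=27: (idle)
t=28: (idle)
t=29: (idle)
t=30: (idle)
t=31: (idle)

vruntime(A, start of tick 8) = 1024/263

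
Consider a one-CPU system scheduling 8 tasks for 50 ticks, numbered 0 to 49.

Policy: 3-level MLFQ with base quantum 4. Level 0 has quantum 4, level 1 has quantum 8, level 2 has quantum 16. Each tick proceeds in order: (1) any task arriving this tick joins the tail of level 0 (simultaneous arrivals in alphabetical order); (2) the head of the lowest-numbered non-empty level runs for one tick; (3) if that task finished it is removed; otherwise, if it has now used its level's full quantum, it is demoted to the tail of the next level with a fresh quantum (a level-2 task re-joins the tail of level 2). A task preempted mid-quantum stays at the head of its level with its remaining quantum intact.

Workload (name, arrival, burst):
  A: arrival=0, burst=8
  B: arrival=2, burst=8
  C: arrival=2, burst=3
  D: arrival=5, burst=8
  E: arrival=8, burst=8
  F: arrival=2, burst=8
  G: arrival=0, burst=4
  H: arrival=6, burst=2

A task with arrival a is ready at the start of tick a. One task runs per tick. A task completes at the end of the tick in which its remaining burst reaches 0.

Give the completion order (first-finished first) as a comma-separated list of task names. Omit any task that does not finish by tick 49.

completion order = G, C, H, A, B, F, D, E

t=0: L0/L1/L2 = AG/-/- → run A
t=1: L0/L1/L2 = AG/-/- → run A
t=2: L0/L1/L2 = AGBCF/-/- → run A
t=3: L0/L1/L2 = AGBCF/-/- → run A
t=4: L0/L1/L2 = GBCF/A/- → run G
t=5: L0/L1/L2 = GBCFD/A/- → run G
t=6: L0/L1/L2 = GBCFDH/A/- → run G
t=7: L0/L1/L2 = GBCFDH/A/- → run G
t=8: L0/L1/L2 = BCFDHE/A/- → run B
t=9: L0/L1/L2 = BCFDHE/A/- → run B
t=10: L0/L1/L2 = BCFDHE/A/- → run B
t=11: L0/L1/L2 = BCFDHE/A/- → run B
t=12: L0/L1/L2 = CFDHE/AB/- → run C
t=13: L0/L1/L2 = CFDHE/AB/- → run C
t=14: L0/L1/L2 = CFDHE/AB/- → run C
t=15: L0/L1/L2 = FDHE/AB/- → run F
t=16: L0/L1/L2 = FDHE/AB/- → run F
t=17: L0/L1/L2 = FDHE/AB/- → run F
t=18: L0/L1/L2 = FDHE/AB/- → run F
t=19: L0/L1/L2 = DHE/ABF/- → run D
t=20: L0/L1/L2 = DHE/ABF/- → run D
t=21: L0/L1/L2 = DHE/ABF/- → run D
t=22: L0/L1/L2 = DHE/ABF/- → run D
t=23: L0/L1/L2 = HE/ABFD/- → run H
t=24: L0/L1/L2 = HE/ABFD/- → run H
t=25: L0/L1/L2 = E/ABFD/- → run E
t=26: L0/L1/L2 = E/ABFD/- → run E
t=27: L0/L1/L2 = E/ABFD/- → run E
t=28: L0/L1/L2 = E/ABFD/- → run E
t=29: L0/L1/L2 = -/ABFDE/- → run A
t=30: L0/L1/L2 = -/ABFDE/- → run A
t=31: L0/L1/L2 = -/ABFDE/- → run A
t=32: L0/L1/L2 = -/ABFDE/- → run A
t=33: L0/L1/L2 = -/BFDE/- → run B
t=34: L0/L1/L2 = -/BFDE/- → run B
t=35: L0/L1/L2 = -/BFDE/- → run B
t=36: L0/L1/L2 = -/BFDE/- → run B
t=37: L0/L1/L2 = -/FDE/- → run F
t=38: L0/L1/L2 = -/FDE/- → run F
t=39: L0/L1/L2 = -/FDE/- → run F
t=40: L0/L1/L2 = -/FDE/- → run F
t=41: L0/L1/L2 = -/DE/- → run D
t=42: L0/L1/L2 = -/DE/- → run D
t=43: L0/L1/L2 = -/DE/- → run D
t=44: L0/L1/L2 = -/DE/- → run D
t=45: L0/L1/L2 = -/E/- → run E
t=46: L0/L1/L2 = -/E/- → run E
t=47: L0/L1/L2 = -/E/- → run E
t=48: L0/L1/L2 = -/E/- → run E
t=49: (idle)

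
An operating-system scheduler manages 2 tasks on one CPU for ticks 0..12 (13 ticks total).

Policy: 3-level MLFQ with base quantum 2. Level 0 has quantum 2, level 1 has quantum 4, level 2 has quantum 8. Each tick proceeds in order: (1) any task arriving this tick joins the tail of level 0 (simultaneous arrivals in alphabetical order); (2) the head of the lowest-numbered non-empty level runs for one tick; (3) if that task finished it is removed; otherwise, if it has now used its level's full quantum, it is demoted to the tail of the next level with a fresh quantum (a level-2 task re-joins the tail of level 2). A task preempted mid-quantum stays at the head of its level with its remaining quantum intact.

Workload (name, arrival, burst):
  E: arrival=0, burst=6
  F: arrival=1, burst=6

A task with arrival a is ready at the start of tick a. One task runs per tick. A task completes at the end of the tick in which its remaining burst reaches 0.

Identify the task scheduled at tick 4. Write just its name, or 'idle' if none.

t=0: L0/L1/L2 = E/-/- → run E
t=1: L0/L1/L2 = EF/-/- → run E
t=2: L0/L1/L2 = F/E/- → run F
t=3: L0/L1/L2 = F/E/- → run F
t=4: L0/L1/L2 = -/EF/- → run E
t=5: L0/L1/L2 = -/EF/- → run E
t=6: L0/L1/L2 = -/EF/- → run E
t=7: L0/L1/L2 = -/EF/- → run E
t=8: L0/L1/L2 = -/F/- → run F
t=9: L0/L1/L2 = -/F/- → run F
t=10: L0/L1/L2 = -/F/- → run F
t=11: L0/L1/L2 = -/F/- → run F
t=12: (idle)

running at tick 4 = E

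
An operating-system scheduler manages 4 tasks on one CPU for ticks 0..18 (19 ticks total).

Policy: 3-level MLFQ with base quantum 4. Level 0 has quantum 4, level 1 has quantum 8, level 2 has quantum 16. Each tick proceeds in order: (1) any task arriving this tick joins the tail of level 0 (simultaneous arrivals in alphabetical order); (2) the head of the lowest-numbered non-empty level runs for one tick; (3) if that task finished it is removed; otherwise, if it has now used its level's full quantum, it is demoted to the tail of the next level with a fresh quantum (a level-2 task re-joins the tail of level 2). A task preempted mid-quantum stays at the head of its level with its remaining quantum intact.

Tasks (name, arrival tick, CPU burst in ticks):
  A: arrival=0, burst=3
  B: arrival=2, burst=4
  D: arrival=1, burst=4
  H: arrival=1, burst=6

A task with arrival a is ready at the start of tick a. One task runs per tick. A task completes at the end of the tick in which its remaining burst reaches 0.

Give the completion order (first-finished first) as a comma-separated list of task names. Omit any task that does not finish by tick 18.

completion order = A, D, B, H

t=0: L0/L1/L2 = A/-/- → run A
t=1: L0/L1/L2 = ADH/-/- → run A
t=2: L0/L1/L2 = ADHB/-/- → run A
t=3: L0/L1/L2 = DHB/-/- → run D
t=4: L0/L1/L2 = DHB/-/- → run D
t=5: L0/L1/L2 = DHB/-/- → run D
t=6: L0/L1/L2 = DHB/-/- → run D
t=7: L0/L1/L2 = HB/-/- → run H
t=8: L0/L1/L2 = HB/-/- → run H
t=9: L0/L1/L2 = HB/-/- → run H
t=10: L0/L1/L2 = HB/-/- → run H
t=11: L0/L1/L2 = B/H/- → run B
t=12: L0/L1/L2 = B/H/- → run B
t=13: L0/L1/L2 = B/H/- → run B
t=14: L0/L1/L2 = B/H/- → run B
t=15: L0/L1/L2 = -/H/- → run H
t=16: L0/L1/L2 = -/H/- → run H
t=17: (idle)
t=18: (idle)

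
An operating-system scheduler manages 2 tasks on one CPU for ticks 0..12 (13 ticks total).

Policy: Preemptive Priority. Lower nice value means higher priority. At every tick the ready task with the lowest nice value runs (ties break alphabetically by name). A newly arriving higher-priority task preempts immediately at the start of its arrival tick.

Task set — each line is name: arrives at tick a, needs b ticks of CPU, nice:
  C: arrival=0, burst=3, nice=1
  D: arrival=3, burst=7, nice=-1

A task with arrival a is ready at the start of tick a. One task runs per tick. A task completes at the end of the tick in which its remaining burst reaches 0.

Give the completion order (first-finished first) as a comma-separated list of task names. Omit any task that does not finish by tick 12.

completion order = C, D

t=0: ready={C} → run C
t=1: ready={C} → run C
t=2: ready={C} → run C
t=3: ready={D} → run D
t=4: ready={D} → run D
t=5: ready={D} → run D
t=6: ready={D} → run D
t=7: ready={D} → run D
t=8: ready={D} → run D
t=9: ready={D} → run D
t=10: (idle)
t=11: (idle)
t=12: (idle)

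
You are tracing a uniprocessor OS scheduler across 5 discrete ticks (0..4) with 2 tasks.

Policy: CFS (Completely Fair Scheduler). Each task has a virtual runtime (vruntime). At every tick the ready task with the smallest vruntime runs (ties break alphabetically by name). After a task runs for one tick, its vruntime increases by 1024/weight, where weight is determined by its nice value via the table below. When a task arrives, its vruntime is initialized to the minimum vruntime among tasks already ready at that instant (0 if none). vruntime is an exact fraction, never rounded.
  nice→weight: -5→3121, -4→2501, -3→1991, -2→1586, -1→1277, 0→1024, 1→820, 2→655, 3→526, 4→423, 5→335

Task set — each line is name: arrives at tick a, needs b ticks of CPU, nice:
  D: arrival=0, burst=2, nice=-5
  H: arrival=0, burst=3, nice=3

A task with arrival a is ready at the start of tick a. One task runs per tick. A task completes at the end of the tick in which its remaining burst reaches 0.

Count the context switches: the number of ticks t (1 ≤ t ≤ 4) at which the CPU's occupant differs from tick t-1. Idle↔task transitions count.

t=0: vr[D=0 H=0] → run D
t=1: vr[D=1024/3121 H=0] → run H
t=2: vr[D=1024/3121 H=512/263] → run D
t=3: vr[H=512/263] → run H
t=4: vr[H=1024/263] → run H

context switches = 3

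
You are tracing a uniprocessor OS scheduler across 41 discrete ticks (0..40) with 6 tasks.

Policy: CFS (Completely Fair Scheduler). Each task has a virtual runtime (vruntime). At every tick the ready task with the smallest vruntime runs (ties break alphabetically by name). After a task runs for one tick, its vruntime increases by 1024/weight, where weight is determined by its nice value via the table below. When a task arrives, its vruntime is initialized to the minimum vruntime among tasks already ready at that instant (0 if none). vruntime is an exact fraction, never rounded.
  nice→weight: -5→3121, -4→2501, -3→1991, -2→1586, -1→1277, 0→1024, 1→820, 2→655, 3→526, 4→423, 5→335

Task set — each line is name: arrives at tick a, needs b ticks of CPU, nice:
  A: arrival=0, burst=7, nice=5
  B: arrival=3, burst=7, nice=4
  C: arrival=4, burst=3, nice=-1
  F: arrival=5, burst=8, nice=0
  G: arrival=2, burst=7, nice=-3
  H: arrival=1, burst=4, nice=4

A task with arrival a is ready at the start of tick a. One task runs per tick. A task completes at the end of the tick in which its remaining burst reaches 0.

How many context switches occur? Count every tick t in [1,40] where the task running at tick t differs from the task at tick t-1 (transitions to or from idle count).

t=0: vr[A=0] → run A
t=1: vr[A=1024/335 H=1024/335] → run A
t=2: vr[A=2048/335 G=1024/335 H=1024/335] → run G
t=3: vr[A=2048/335 B=1024/335 G=2381824/666985 H=1024/335] → run B
t=4: vr[A=2048/335 B=776192/141705 C=1024/335 G=2381824/666985 H=1024/335] → run C
t=5: vr[A=2048/335 B=776192/141705 C=1650688/427795 F=1024/335 G=2381824/666985 H=1024/335] → run F
t=6: vr[A=2048/335 B=776192/141705 C=1650688/427795 F=1359/335 G=2381824/666985 H=1024/335] → run H
t=7: vr[A=2048/335 B=776192/141705 C=1650688/427795 F=1359/335 G=2381824/666985 H=776192/141705] → run G
t=8: vr[A=2048/335 B=776192/141705 C=1650688/427795 F=1359/335 G=2724864/666985 H=776192/141705] → run C
t=9: vr[A=2048/335 B=776192/141705 C=1993728/427795 F=1359/335 G=2724864/666985 H=776192/141705] → run F
t=10: vr[A=2048/335 B=776192/141705 C=1993728/427795 F=1694/335 G=2724864/666985 H=776192/141705] → run G
t=11: vr[A=2048/335 B=776192/141705 C=1993728/427795 F=1694/335 G=3067904/666985 H=776192/141705] → run G
t=12: vr[A=2048/335 B=776192/141705 C=1993728/427795 F=1694/335 G=3410944/666985 H=776192/141705] → run C
t=13: vr[A=2048/335 B=776192/141705 F=1694/335 G=3410944/666985 H=776192/141705] → run F
t=14: vr[A=2048/335 B=776192/141705 F=2029/335 G=3410944/666985 H=776192/141705] → run G
t=15: vr[A=2048/335 B=776192/141705 F=2029/335 G=3753984/666985 H=776192/141705] → run B
t=16: vr[A=2048/335 B=1119232/141705 F=2029/335 G=3753984/666985 H=776192/141705] → run H
t=17: vr[A=2048/335 B=1119232/141705 F=2029/335 G=3753984/666985 H=1119232/141705] → run G
t=18: vr[A=2048/335 B=1119232/141705 F=2029/335 G=4097024/666985 H=1119232/141705] → run F
t=19: vr[A=2048/335 B=1119232/141705 F=2364/335 G=4097024/666985 H=1119232/141705] → run A
t=20: vr[A=3072/335 B=1119232/141705 F=2364/335 G=4097024/666985 H=1119232/141705] → run G
t=21: vr[A=3072/335 B=1119232/141705 F=2364/335 H=1119232/141705] → run F
t=22: vr[A=3072/335 B=1119232/141705 F=2699/335 H=1119232/141705] → run B
t=23: vr[A=3072/335 B=487424/47235 F=2699/335 H=1119232/141705] → run H
t=24: vr[A=3072/335 B=487424/47235 F=2699/335 H=487424/47235] → run F
t=25: vr[A=3072/335 B=487424/47235 F=3034/335 H=487424/47235] → run F
t=26: vr[A=3072/335 B=487424/47235 F=3369/335 H=487424/47235] → run A
t=27: vr[A=4096/335 B=487424/47235 F=3369/335 H=487424/47235] → run F
t=28: vr[A=4096/335 B=487424/47235 H=487424/47235] → run B
t=29: vr[A=4096/335 B=1805312/141705 H=487424/47235] → run H
t=30: vr[A=4096/335 B=1805312/141705] → run A
t=31: vr[A=1024/67 B=1805312/141705] → run B
t=32: vr[A=1024/67 B=2148352/141705] → run B
t=33: vr[A=1024/67 B=830464/47235] → run A
t=34: vr[A=6144/335 B=830464/47235] → run B
t=35: vr[A=6144/335] → run A
t=36: (idle)
t=37: (idle)
t=38: (idle)
t=39: (idle)
t=40: (idle)

context switches = 32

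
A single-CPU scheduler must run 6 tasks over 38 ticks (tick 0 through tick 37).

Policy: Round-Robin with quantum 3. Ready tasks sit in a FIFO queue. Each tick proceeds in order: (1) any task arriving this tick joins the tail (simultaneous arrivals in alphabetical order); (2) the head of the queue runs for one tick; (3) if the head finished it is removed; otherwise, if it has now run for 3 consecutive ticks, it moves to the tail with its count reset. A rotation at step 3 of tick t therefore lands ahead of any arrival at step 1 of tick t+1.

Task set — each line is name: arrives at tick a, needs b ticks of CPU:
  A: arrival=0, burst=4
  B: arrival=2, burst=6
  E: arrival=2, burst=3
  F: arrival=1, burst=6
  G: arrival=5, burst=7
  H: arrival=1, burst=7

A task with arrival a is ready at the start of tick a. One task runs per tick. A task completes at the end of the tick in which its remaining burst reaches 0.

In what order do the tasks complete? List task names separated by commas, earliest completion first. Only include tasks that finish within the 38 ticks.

t=0: queue=[A] q_used=0 → run A
t=1: queue=[A,F,H] q_used=1 → run A
t=2: queue=[A,F,H,B,E] q_used=2 → run A
t=3: queue=[F,H,B,E,A] q_used=0 → run F
t=4: queue=[F,H,B,E,A] q_used=1 → run F
t=5: queue=[F,H,B,E,A,G] q_used=2 → run F
t=6: queue=[H,B,E,A,G,F] q_used=0 → run H
t=7: queue=[H,B,E,A,G,F] q_used=1 → run H
t=8: queue=[H,B,E,A,G,F] q_used=2 → run H
t=9: queue=[B,E,A,G,F,H] q_used=0 → run B
t=10: queue=[B,E,A,G,F,H] q_used=1 → run B
t=11: queue=[B,E,A,G,F,H] q_used=2 → run B
t=12: queue=[E,A,G,F,H,B] q_used=0 → run E
t=13: queue=[E,A,G,F,H,B] q_used=1 → run E
t=14: queue=[E,A,G,F,H,B] q_used=2 → run E
t=15: queue=[A,G,F,H,B] q_used=0 → run A
t=16: queue=[G,F,H,B] q_used=0 → run G
t=17: queue=[G,F,H,B] q_used=1 → run G
t=18: queue=[G,F,H,B] q_used=2 → run G
t=19: queue=[F,H,B,G] q_used=0 → run F
t=20: queue=[F,H,B,G] q_used=1 → run F
t=21: queue=[F,H,B,G] q_used=2 → run F
t=22: queue=[H,B,G] q_used=0 → run H
t=23: queue=[H,B,G] q_used=1 → run H
t=24: queue=[H,B,G] q_used=2 → run H
t=25: queue=[B,G,H] q_used=0 → run B
t=26: queue=[B,G,H] q_used=1 → run B
t=27: queue=[B,G,H] q_used=2 → run B
t=28: queue=[G,H] q_used=0 → run G
t=29: queue=[G,H] q_used=1 → run G
t=30: queue=[G,H] q_used=2 → run G
t=31: queue=[H,G] q_used=0 → run H
t=32: queue=[G] q_used=0 → run G
t=33: (idle)
t=34: (idle)
t=35: (idle)
t=36: (idle)
t=37: (idle)

completion order = E, A, F, B, H, G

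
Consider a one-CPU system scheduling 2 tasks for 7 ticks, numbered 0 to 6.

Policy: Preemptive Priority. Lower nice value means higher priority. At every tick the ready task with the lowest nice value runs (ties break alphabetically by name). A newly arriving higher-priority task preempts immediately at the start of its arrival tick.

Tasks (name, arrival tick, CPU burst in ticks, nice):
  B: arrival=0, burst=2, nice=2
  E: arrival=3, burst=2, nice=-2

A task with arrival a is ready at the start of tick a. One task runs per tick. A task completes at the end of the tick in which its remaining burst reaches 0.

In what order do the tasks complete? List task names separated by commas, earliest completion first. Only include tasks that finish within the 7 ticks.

t=0: ready={B} → run B
t=1: ready={B} → run B
t=2: (idle)
t=3: ready={E} → run E
t=4: ready={E} → run E
t=5: (idle)
t=6: (idle)

completion order = B, E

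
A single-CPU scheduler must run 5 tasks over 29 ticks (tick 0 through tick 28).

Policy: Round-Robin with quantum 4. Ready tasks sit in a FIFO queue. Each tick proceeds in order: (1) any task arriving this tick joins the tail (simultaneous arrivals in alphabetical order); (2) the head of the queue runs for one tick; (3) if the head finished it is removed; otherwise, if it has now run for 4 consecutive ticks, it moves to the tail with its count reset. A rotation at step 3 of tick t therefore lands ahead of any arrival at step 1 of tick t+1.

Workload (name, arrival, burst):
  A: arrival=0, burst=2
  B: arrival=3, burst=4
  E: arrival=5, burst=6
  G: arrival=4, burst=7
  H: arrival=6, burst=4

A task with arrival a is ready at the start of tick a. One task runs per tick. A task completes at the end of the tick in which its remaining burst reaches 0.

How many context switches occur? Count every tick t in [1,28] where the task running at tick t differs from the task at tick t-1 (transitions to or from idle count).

t=0: queue=[A] q_used=0 → run A
t=1: queue=[A] q_used=1 → run A
t=2: (idle)
t=3: queue=[B] q_used=0 → run B
t=4: queue=[B,G] q_used=1 → run B
t=5: queue=[B,G,E] q_used=2 → run B
t=6: queue=[B,G,E,H] q_used=3 → run B
t=7: queue=[G,E,H] q_used=0 → run G
t=8: queue=[G,E,H] q_used=1 → run G
t=9: queue=[G,E,H] q_used=2 → run G
t=10: queue=[G,E,H] q_used=3 → run G
t=11: queue=[E,H,G] q_used=0 → run E
t=12: queue=[E,H,G] q_used=1 → run E
t=13: queue=[E,H,G] q_used=2 → run E
t=14: queue=[E,H,G] q_used=3 → run E
t=15: queue=[H,G,E] q_used=0 → run H
t=16: queue=[H,G,E] q_used=1 → run H
t=17: queue=[H,G,E] q_used=2 → run H
t=18: queue=[H,G,E] q_used=3 → run H
t=19: queue=[G,E] q_used=0 → run G
t=20: queue=[G,E] q_used=1 → run G
t=21: queue=[G,E] q_used=2 → run G
t=22: queue=[E] q_used=0 → run E
t=23: queue=[E] q_used=1 → run E
t=24: (idle)
t=25: (idle)
t=26: (idle)
t=27: (idle)
t=28: (idle)

context switches = 8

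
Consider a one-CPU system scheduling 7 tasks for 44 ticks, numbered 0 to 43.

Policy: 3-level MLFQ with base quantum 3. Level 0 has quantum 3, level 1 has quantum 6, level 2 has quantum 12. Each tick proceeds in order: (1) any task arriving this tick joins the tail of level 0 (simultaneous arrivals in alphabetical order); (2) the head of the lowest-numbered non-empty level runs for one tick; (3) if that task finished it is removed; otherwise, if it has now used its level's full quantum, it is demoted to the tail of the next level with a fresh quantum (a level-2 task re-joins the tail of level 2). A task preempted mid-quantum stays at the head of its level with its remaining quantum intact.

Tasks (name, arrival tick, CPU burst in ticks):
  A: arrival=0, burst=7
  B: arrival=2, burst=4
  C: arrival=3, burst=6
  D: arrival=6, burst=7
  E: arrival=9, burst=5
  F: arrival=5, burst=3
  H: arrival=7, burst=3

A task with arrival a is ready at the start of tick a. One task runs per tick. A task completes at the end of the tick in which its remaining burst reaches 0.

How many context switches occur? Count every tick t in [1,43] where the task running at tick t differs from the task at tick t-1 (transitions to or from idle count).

t=0: L0/L1/L2 = A/-/- → run A
t=1: L0/L1/L2 = A/-/- → run A
t=2: L0/L1/L2 = AB/-/- → run A
t=3: L0/L1/L2 = BC/A/- → run B
t=4: L0/L1/L2 = BC/A/- → run B
t=5: L0/L1/L2 = BCF/A/- → run B
t=6: L0/L1/L2 = CFD/AB/- → run C
t=7: L0/L1/L2 = CFDH/AB/- → run C
t=8: L0/L1/L2 = CFDH/AB/- → run C
t=9: L0/L1/L2 = FDHE/ABC/- → run F
t=10: L0/L1/L2 = FDHE/ABC/- → run F
t=11: L0/L1/L2 = FDHE/ABC/- → run F
t=12: L0/L1/L2 = DHE/ABC/- → run D
t=13: L0/L1/L2 = DHE/ABC/- → run D
t=14: L0/L1/L2 = DHE/ABC/- → run D
t=15: L0/L1/L2 = HE/ABCD/- → run H
t=16: L0/L1/L2 = HE/ABCD/- → run H
t=17: L0/L1/L2 = HE/ABCD/- → run H
t=18: L0/L1/L2 = E/ABCD/- → run E
t=19: L0/L1/L2 = E/ABCD/- → run E
t=20: L0/L1/L2 = E/ABCD/- → run E
t=21: L0/L1/L2 = -/ABCDE/- → run A
t=22: L0/L1/L2 = -/ABCDE/- → run A
t=23: L0/L1/L2 = -/ABCDE/- → run A
t=24: L0/L1/L2 = -/ABCDE/- → run A
t=25: L0/L1/L2 = -/BCDE/- → run B
t=26: L0/L1/L2 = -/CDE/- → run C
t=27: L0/L1/L2 = -/CDE/- → run C
t=28: L0/L1/L2 = -/CDE/- → run C
t=29: L0/L1/L2 = -/DE/- → run D
t=30: L0/L1/L2 = -/DE/- → run D
t=31: L0/L1/L2 = -/DE/- → run D
t=32: L0/L1/L2 = -/DE/- → run D
t=33: L0/L1/L2 = -/E/- → run E
t=34: L0/L1/L2 = -/E/- → run E
t=35: (idle)
t=36: (idle)
t=37: (idle)
t=38: (idle)
t=39: (idle)
t=40: (idle)
t=41: (idle)
t=42: (idle)
t=43: (idle)

context switches = 12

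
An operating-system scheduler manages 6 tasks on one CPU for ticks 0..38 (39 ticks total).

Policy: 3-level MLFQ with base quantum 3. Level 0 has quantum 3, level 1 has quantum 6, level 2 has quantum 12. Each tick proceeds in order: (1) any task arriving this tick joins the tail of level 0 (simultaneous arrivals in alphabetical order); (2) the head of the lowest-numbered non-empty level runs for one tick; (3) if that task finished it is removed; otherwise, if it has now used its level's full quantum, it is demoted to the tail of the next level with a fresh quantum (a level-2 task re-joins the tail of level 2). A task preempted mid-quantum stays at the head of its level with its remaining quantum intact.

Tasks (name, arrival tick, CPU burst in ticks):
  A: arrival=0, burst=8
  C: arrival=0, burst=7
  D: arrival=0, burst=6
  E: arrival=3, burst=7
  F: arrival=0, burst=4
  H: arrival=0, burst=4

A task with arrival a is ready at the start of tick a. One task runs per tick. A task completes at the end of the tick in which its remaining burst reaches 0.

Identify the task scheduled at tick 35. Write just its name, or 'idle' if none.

running at tick 35 = E

t=0: L0/L1/L2 = ACDFH/-/- → run A
t=1: L0/L1/L2 = ACDFH/-/- → run A
t=2: L0/L1/L2 = ACDFH/-/- → run A
t=3: L0/L1/L2 = CDFHE/A/- → run C
t=4: L0/L1/L2 = CDFHE/A/- → run C
t=5: L0/L1/L2 = CDFHE/A/- → run C
t=6: L0/L1/L2 = DFHE/AC/- → run D
t=7: L0/L1/L2 = DFHE/AC/- → run D
t=8: L0/L1/L2 = DFHE/AC/- → run D
t=9: L0/L1/L2 = FHE/ACD/- → run F
t=10: L0/L1/L2 = FHE/ACD/- → run F
t=11: L0/L1/L2 = FHE/ACD/- → run F
t=12: L0/L1/L2 = HE/ACDF/- → run H
t=13: L0/L1/L2 = HE/ACDF/- → run H
t=14: L0/L1/L2 = HE/ACDF/- → run H
t=15: L0/L1/L2 = E/ACDFH/- → run E
t=16: L0/L1/L2 = E/ACDFH/- → run E
t=17: L0/L1/L2 = E/ACDFH/- → run E
t=18: L0/L1/L2 = -/ACDFHE/- → run A
t=19: L0/L1/L2 = -/ACDFHE/- → run A
t=20: L0/L1/L2 = -/ACDFHE/- → run A
t=21: L0/L1/L2 = -/ACDFHE/- → run A
t=22: L0/L1/L2 = -/ACDFHE/- → run A
t=23: L0/L1/L2 = -/CDFHE/- → run C
t=24: L0/L1/L2 = -/CDFHE/- → run C
t=25: L0/L1/L2 = -/CDFHE/- → run C
t=26: L0/L1/L2 = -/CDFHE/- → run C
t=27: L0/L1/L2 = -/DFHE/- → run D
t=28: L0/L1/L2 = -/DFHE/- → run D
t=29: L0/L1/L2 = -/DFHE/- → run D
t=30: L0/L1/L2 = -/FHE/- → run F
t=31: L0/L1/L2 = -/HE/- → run H
t=32: L0/L1/L2 = -/E/- → run E
t=33: L0/L1/L2 = -/E/- → run E
t=34: L0/L1/L2 = -/E/- → run E
t=35: L0/L1/L2 = -/E/- → run E
t=36: (idle)
t=37: (idle)
t=38: (idle)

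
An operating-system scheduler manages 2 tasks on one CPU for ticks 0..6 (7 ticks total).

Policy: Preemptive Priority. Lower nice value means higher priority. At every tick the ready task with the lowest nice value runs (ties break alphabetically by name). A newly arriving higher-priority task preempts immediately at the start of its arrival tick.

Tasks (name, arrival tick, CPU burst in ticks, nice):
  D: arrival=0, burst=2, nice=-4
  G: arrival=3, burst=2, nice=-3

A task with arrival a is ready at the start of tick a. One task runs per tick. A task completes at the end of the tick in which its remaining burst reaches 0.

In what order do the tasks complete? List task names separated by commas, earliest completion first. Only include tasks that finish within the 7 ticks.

completion order = D, G

t=0: ready={D} → run D
t=1: ready={D} → run D
t=2: (idle)
t=3: ready={G} → run G
t=4: ready={G} → run G
t=5: (idle)
t=6: (idle)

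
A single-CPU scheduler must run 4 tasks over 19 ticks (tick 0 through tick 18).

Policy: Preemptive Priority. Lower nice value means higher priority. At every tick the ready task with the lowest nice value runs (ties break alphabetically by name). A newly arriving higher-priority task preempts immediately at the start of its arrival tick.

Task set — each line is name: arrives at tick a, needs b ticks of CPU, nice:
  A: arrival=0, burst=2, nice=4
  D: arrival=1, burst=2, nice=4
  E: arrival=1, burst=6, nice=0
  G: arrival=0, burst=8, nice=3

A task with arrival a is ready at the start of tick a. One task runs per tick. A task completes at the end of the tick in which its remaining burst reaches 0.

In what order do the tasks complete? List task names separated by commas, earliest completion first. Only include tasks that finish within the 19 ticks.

t=0: ready={A,G} → run G
t=1: ready={A,D,E,G} → run E
t=2: ready={A,D,E,G} → run E
t=3: ready={A,D,E,G} → run E
t=4: ready={A,D,E,G} → run E
t=5: ready={A,D,E,G} → run E
t=6: ready={A,D,E,G} → run E
t=7: ready={A,D,G} → run G
t=8: ready={A,D,G} → run G
t=9: ready={A,D,G} → run G
t=10: ready={A,D,G} → run G
t=11: ready={A,D,G} → run G
t=12: ready={A,D,G} → run G
t=13: ready={A,D,G} → run G
t=14: ready={A,D} → run A
t=15: ready={A,D} → run A
t=16: ready={D} → run D
t=17: ready={D} → run D
t=18: (idle)

completion order = E, G, A, D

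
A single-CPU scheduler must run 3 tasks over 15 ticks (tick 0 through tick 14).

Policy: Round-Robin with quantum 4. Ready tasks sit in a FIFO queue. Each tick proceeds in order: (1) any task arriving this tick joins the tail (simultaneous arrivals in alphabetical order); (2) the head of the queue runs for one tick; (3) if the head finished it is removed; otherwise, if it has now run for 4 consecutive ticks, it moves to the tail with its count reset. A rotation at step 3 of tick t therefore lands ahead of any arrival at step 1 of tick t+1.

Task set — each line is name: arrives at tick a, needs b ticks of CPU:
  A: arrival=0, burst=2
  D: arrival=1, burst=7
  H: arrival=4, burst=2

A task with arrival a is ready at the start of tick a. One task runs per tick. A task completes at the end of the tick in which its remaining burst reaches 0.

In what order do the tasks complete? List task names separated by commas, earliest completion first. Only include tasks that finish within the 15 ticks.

completion order = A, H, D

t=0: queue=[A] q_used=0 → run A
t=1: queue=[A,D] q_used=1 → run A
t=2: queue=[D] q_used=0 → run D
t=3: queue=[D] q_used=1 → run D
t=4: queue=[D,H] q_used=2 → run D
t=5: queue=[D,H] q_used=3 → run D
t=6: queue=[H,D] q_used=0 → run H
t=7: queue=[H,D] q_used=1 → run H
t=8: queue=[D] q_used=0 → run D
t=9: queue=[D] q_used=1 → run D
t=10: queue=[D] q_used=2 → run D
t=11: (idle)
t=12: (idle)
t=13: (idle)
t=14: (idle)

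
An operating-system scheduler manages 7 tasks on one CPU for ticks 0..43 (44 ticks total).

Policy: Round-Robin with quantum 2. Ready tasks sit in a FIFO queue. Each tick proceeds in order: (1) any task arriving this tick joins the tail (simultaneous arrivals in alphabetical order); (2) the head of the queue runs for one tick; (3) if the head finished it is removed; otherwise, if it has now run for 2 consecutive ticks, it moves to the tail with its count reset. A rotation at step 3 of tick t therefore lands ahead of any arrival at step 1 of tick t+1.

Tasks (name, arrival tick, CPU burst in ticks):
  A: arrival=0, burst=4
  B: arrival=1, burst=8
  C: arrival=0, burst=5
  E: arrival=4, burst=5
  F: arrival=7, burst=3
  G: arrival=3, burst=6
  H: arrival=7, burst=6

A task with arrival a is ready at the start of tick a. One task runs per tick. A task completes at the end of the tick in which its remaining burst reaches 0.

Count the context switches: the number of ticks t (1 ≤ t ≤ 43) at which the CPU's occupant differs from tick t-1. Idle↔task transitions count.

context switches = 20

t=0: queue=[A,C] q_used=0 → run A
t=1: queue=[A,C,B] q_used=1 → run A
t=2: queue=[C,B,A] q_used=0 → run C
t=3: queue=[C,B,A,G] q_used=1 → run C
t=4: queue=[B,A,G,C,E] q_used=0 → run B
t=5: queue=[B,A,G,C,E] q_used=1 → run B
t=6: queue=[A,G,C,E,B] q_used=0 → run A
t=7: queue=[A,G,C,E,B,F,H] q_used=1 → run A
t=8: queue=[G,C,E,B,F,H] q_used=0 → run G
t=9: queue=[G,C,E,B,F,H] q_used=1 → run G
t=10: queue=[C,E,B,F,H,G] q_used=0 → run C
t=11: queue=[C,E,B,F,H,G] q_used=1 → run C
t=12: queue=[E,B,F,H,G,C] q_used=0 → run E
t=13: queue=[E,B,F,H,G,C] q_used=1 → run E
t=14: queue=[B,F,H,G,C,E] q_used=0 → run B
t=15: queue=[B,F,H,G,C,E] q_used=1 → run B
t=16: queue=[F,H,G,C,E,B] q_used=0 → run F
t=17: queue=[F,H,G,C,E,B] q_used=1 → run F
t=18: queue=[H,G,C,E,B,F] q_used=0 → run H
t=19: queue=[H,G,C,E,B,F] q_used=1 → run H
t=20: queue=[G,C,E,B,F,H] q_used=0 → run G
t=21: queue=[G,C,E,B,F,H] q_used=1 → run G
t=22: queue=[C,E,B,F,H,G] q_used=0 → run C
t=23: queue=[E,B,F,H,G] q_used=0 → run E
t=24: queue=[E,B,F,H,G] q_used=1 → run E
t=25: queue=[B,F,H,G,E] q_used=0 → run B
t=26: queue=[B,F,H,G,E] q_used=1 → run B
t=27: queue=[F,H,G,E,B] q_used=0 → run F
t=28: queue=[H,G,E,B] q_used=0 → run H
t=29: queue=[H,G,E,B] q_used=1 → run H
t=30: queue=[G,E,B,H] q_used=0 → run G
t=31: queue=[G,E,B,H] q_used=1 → run G
t=32: queue=[E,B,H] q_used=0 → run E
t=33: queue=[B,H] q_used=0 → run B
t=34: queue=[B,H] q_used=1 → run B
t=35: queue=[H] q_used=0 → run H
t=36: queue=[H] q_used=1 → run H
t=37: (idle)
t=38: (idle)
t=39: (idle)
t=40: (idle)
t=41: (idle)
t=42: (idle)
t=43: (idle)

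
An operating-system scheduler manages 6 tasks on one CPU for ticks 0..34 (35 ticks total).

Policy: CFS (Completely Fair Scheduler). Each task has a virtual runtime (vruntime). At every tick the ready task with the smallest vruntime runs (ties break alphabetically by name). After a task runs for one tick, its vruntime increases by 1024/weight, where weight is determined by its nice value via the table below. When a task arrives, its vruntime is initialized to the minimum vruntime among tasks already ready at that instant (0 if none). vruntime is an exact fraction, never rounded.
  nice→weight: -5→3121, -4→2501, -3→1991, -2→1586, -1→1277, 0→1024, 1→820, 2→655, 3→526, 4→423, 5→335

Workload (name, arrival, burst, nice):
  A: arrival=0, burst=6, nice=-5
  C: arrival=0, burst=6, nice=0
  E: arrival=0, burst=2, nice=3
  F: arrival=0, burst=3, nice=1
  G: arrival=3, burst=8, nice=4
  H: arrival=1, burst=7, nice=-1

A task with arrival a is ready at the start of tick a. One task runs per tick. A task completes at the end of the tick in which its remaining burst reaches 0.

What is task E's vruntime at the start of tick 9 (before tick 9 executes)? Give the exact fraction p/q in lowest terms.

t=0: vr[A=0 C=0 E=0 F=0] → run A
t=1: vr[A=1024/3121 C=0 E=0 F=0 H=0] → run C
t=2: vr[A=1024/3121 C=1 E=0 F=0 H=0] → run E
t=3: vr[A=1024/3121 C=1 E=512/263 F=0 G=0 H=0] → run F
t=4: vr[A=1024/3121 C=1 E=512/263 F=256/205 G=0 H=0] → run G
t=5: vr[A=1024/3121 C=1 E=512/263 F=256/205 G=1024/423 H=0] → run H
t=6: vr[A=1024/3121 C=1 E=512/263 F=256/205 G=1024/423 H=1024/1277] → run A
t=7: vr[A=2048/3121 C=1 E=512/263 F=256/205 G=1024/423 H=1024/1277] → run A
t=8: vr[A=3072/3121 C=1 E=512/263 F=256/205 G=1024/423 H=1024/1277] → run H
t=9: vr[A=3072/3121 C=1 E=512/263 F=256/205 G=1024/423 H=2048/1277] → run A
t=10: vr[A=4096/3121 C=1 E=512/263 F=256/205 G=1024/423 H=2048/1277] → run C
t=11: vr[A=4096/3121 C=2 E=512/263 F=256/205 G=1024/423 H=2048/1277] → run F
t=12: vr[A=4096/3121 C=2 E=512/263 F=512/205 G=1024/423 H=2048/1277] → run A
t=13: vr[A=5120/3121 C=2 E=512/263 F=512/205 G=1024/423 H=2048/1277] → run H
t=14: vr[A=5120/3121 C=2 E=512/263 F=512/205 G=1024/423 H=3072/1277] → run A
t=15: vr[C=2 E=512/263 F=512/205 G=1024/423 H=3072/1277] → run E
t=16: vr[C=2 F=512/205 G=1024/423 H=3072/1277] → run C
t=17: vr[C=3 F=512/205 G=1024/423 H=3072/1277] → run H
t=18: vr[C=3 F=512/205 G=1024/423 H=4096/1277] → run G
t=19: vr[C=3 F=512/205 G=2048/423 H=4096/1277] → run F
t=20: vr[C=3 G=2048/423 H=4096/1277] → run C
t=21: vr[C=4 G=2048/423 H=4096/1277] → run H
t=22: vr[C=4 G=2048/423 H=5120/1277] → run C
t=23: vr[C=5 G=2048/423 H=5120/1277] → run H
t=24: vr[C=5 G=2048/423 H=6144/1277] → run H
t=25: vr[C=5 G=2048/423] → run G
t=26: vr[C=5 G=1024/141] → run C
t=27: vr[G=1024/141] → run G
t=28: vr[G=4096/423] → run G
t=29: vr[G=5120/423] → run G
t=30: vr[G=2048/141] → run G
t=31: vr[G=7168/423] → run G
t=32: (idle)
t=33: (idle)
t=34: (idle)

vruntime(E, start of tick 9) = 512/263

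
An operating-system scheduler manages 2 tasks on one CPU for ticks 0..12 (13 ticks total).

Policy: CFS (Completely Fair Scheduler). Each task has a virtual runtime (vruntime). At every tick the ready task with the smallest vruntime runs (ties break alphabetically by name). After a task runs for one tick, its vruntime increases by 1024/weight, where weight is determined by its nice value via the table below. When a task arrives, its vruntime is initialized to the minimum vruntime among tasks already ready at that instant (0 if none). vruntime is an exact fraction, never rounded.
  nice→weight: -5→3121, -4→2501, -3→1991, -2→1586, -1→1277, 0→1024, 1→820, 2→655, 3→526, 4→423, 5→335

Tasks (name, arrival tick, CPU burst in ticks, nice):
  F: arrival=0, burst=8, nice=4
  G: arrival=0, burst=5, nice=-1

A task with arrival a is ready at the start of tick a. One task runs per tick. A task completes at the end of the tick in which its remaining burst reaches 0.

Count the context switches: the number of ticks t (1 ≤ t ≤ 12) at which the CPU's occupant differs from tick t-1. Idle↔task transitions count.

context switches = 4

t=0: vr[F=0 G=0] → run F
t=1: vr[F=1024/423 G=0] → run G
t=2: vr[F=1024/423 G=1024/1277] → run G
t=3: vr[F=1024/423 G=2048/1277] → run G
t=4: vr[F=1024/423 G=3072/1277] → run G
t=5: vr[F=1024/423 G=4096/1277] → run F
t=6: vr[F=2048/423 G=4096/1277] → run G
t=7: vr[F=2048/423] → run F
t=8: vr[F=1024/141] → run F
t=9: vr[F=4096/423] → run F
t=10: vr[F=5120/423] → run F
t=11: vr[F=2048/141] → run F
t=12: vr[F=7168/423] → run F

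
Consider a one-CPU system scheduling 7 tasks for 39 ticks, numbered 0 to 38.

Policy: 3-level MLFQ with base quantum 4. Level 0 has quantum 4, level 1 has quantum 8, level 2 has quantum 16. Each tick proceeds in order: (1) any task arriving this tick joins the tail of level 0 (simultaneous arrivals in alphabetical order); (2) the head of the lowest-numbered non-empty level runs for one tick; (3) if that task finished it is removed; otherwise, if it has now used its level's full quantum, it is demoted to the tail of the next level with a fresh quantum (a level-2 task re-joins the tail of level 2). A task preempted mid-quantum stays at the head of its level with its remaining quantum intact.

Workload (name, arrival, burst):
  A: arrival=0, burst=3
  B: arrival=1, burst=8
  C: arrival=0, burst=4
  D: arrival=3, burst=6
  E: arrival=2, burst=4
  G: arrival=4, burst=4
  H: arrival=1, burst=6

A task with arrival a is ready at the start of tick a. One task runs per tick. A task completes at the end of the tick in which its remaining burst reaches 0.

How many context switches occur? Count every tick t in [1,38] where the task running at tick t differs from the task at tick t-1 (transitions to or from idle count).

t=0: L0/L1/L2 = AC/-/- → run A
t=1: L0/L1/L2 = ACBH/-/- → run A
t=2: L0/L1/L2 = ACBHE/-/- → run A
t=3: L0/L1/L2 = CBHED/-/- → run C
t=4: L0/L1/L2 = CBHEDG/-/- → run C
t=5: L0/L1/L2 = CBHEDG/-/- → run C
t=6: L0/L1/L2 = CBHEDG/-/- → run C
t=7: L0/L1/L2 = BHEDG/-/- → run B
t=8: L0/L1/L2 = BHEDG/-/- → run B
t=9: L0/L1/L2 = BHEDG/-/- → run B
t=10: L0/L1/L2 = BHEDG/-/- → run B
t=11: L0/L1/L2 = HEDG/B/- → run H
t=12: L0/L1/L2 = HEDG/B/- → run H
t=13: L0/L1/L2 = HEDG/B/- → run H
t=14: L0/L1/L2 = HEDG/B/- → run H
t=15: L0/L1/L2 = EDG/BH/- → run E
t=16: L0/L1/L2 = EDG/BH/- → run E
t=17: L0/L1/L2 = EDG/BH/- → run E
t=18: L0/L1/L2 = EDG/BH/- → run E
t=19: L0/L1/L2 = DG/BH/- → run D
t=20: L0/L1/L2 = DG/BH/- → run D
t=21: L0/L1/L2 = DG/BH/- → run D
t=22: L0/L1/L2 = DG/BH/- → run D
t=23: L0/L1/L2 = G/BHD/- → run G
t=24: L0/L1/L2 = G/BHD/- → run G
t=25: L0/L1/L2 = G/BHD/- → run G
t=26: L0/L1/L2 = G/BHD/- → run G
t=27: L0/L1/L2 = -/BHD/- → run B
t=28: L0/L1/L2 = -/BHD/- → run B
t=29: L0/L1/L2 = -/BHD/- → run B
t=30: L0/L1/L2 = -/BHD/- → run B
t=31: L0/L1/L2 = -/HD/- → run H
t=32: L0/L1/L2 = -/HD/- → run H
t=33: L0/L1/L2 = -/D/- → run D
t=34: L0/L1/L2 = -/D/- → run D
t=35: (idle)
t=36: (idle)
t=37: (idle)
t=38: (idle)

context switches = 10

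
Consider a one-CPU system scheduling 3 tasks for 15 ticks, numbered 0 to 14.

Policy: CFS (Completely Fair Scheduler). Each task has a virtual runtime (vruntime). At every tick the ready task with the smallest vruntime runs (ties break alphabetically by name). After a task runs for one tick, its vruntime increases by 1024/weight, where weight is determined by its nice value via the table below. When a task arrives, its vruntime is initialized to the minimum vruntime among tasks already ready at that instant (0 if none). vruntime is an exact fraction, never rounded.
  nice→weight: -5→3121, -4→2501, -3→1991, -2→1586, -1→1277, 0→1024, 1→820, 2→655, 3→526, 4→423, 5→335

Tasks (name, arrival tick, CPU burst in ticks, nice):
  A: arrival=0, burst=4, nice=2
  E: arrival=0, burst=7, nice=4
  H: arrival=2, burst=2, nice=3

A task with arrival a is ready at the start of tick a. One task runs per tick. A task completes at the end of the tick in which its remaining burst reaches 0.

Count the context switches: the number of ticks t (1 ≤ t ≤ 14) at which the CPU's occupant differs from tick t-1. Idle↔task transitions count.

context switches = 9

t=0: vr[A=0 E=0] → run A
t=1: vr[A=1024/655 E=0] → run E
t=2: vr[A=1024/655 E=1024/423 H=1024/655] → run A
t=3: vr[A=2048/655 E=1024/423 H=1024/655] → run H
t=4: vr[A=2048/655 E=1024/423 H=604672/172265] → run E
t=5: vr[A=2048/655 E=2048/423 H=604672/172265] → run A
t=6: vr[A=3072/655 E=2048/423 H=604672/172265] → run H
t=7: vr[A=3072/655 E=2048/423] → run A
t=8: vr[E=2048/423] → run E
t=9: vr[E=1024/141] → run E
t=10: vr[E=4096/423] → run E
t=11: vr[E=5120/423] → run E
t=12: vr[E=2048/141] → run E
t=13: (idle)
t=14: (idle)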